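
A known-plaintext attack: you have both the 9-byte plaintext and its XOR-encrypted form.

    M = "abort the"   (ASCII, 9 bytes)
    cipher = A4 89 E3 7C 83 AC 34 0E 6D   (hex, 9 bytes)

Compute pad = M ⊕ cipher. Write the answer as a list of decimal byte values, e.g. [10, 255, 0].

[197, 235, 140, 14, 247, 140, 64, 102, 8]

Since cipher = M ⊕ pad, XORing both sides with M gives pad = M ⊕ cipher.
byte 0: 61 ^ a4 = c5
byte 1: 62 ^ 89 = eb
byte 2: 6f ^ e3 = 8c
byte 3: 72 ^ 7c = 0e
byte 4: 74 ^ 83 = f7
byte 5: 20 ^ ac = 8c
byte 6: 74 ^ 34 = 40
byte 7: 68 ^ 0e = 66
byte 8: 65 ^ 6d = 08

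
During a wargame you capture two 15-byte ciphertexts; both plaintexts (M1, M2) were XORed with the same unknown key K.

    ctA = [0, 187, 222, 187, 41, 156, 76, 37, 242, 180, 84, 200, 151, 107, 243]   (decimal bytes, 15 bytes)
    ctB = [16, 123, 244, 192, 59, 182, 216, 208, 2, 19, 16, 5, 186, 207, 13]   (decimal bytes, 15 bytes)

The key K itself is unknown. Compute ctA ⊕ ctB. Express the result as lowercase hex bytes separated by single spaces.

ctA ⊕ ctB = (M1 ⊕ K) ⊕ (M2 ⊕ K) = M1 ⊕ M2 — the shared key cancels under XOR.
  0 ^  16 =  16
187 ^ 123 = 192
222 ^ 244 =  42
187 ^ 192 = 123
 41 ^  59 =  18
156 ^ 182 =  42
 76 ^ 216 = 148
 37 ^ 208 = 245
242 ^   2 = 240
180 ^  19 = 167
 84 ^  16 =  68
200 ^   5 = 205
151 ^ 186 =  45
107 ^ 207 = 164
243 ^  13 = 254

10 c0 2a 7b 12 2a 94 f5 f0 a7 44 cd 2d a4 fe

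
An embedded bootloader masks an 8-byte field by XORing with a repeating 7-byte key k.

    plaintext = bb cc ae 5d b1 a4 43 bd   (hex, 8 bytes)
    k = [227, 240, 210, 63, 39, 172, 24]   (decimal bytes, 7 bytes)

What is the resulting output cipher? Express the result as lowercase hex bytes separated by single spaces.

58 3c 7c 62 96 08 5b 5e

The 7-byte key repeats, so the effective keystream is e3 f0 d2 3f 27 ac 18 e3.
byte 0: bb ⊕ e3 = 58
byte 1: cc ⊕ f0 = 3c
byte 2: ae ⊕ d2 = 7c
byte 3: 5d ⊕ 3f = 62
byte 4: b1 ⊕ 27 = 96
byte 5: a4 ⊕ ac = 08
byte 6: 43 ⊕ 18 = 5b
byte 7: bd ⊕ e3 = 5e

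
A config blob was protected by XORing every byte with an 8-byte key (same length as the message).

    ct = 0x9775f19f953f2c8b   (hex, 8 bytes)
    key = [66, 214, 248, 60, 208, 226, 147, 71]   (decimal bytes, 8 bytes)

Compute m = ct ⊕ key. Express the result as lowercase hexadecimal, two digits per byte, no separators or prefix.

97 XOR 42 = d5
75 XOR d6 = a3
f1 XOR f8 = 09
9f XOR 3c = a3
95 XOR d0 = 45
3f XOR e2 = dd
2c XOR 93 = bf
8b XOR 47 = cc

d5a309a345ddbfcc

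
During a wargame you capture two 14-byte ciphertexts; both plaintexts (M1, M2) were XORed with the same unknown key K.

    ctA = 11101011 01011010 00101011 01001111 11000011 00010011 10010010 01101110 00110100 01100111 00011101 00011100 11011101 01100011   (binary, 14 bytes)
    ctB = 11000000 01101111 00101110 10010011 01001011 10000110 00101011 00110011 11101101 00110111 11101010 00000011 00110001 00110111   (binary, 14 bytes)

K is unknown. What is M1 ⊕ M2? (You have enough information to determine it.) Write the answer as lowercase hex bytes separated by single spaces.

2b 35 05 dc 88 95 b9 5d d9 50 f7 1f ec 54

ctA ⊕ ctB = (M1 ⊕ K) ⊕ (M2 ⊕ K) = M1 ⊕ M2 — the shared key cancels under XOR.
eb ^ c0 = 2b
5a ^ 6f = 35
2b ^ 2e = 05
4f ^ 93 = dc
c3 ^ 4b = 88
13 ^ 86 = 95
92 ^ 2b = b9
6e ^ 33 = 5d
34 ^ ed = d9
67 ^ 37 = 50
1d ^ ea = f7
1c ^ 03 = 1f
dd ^ 31 = ec
63 ^ 37 = 54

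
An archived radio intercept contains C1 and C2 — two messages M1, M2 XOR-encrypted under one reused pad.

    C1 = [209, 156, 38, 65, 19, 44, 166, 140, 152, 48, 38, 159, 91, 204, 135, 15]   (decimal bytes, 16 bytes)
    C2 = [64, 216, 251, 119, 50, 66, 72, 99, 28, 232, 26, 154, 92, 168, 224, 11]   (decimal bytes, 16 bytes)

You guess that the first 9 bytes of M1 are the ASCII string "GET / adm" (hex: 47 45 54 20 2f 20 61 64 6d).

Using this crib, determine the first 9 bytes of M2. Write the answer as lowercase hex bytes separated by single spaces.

d6 01 89 16 0e 4e 8f 8b e9

First, C1 ⊕ C2 = (M1 ⊕ K) ⊕ (M2 ⊕ K) = M1 ⊕ M2, so the key drops out. Then M2 = (M1 ⊕ M2) ⊕ M1 over the first 9 bytes.
byte 0: (d1 ^ 40) ^ 47 = 91 ^ 47 = d6
byte 1: (9c ^ d8) ^ 45 = 44 ^ 45 = 01
byte 2: (26 ^ fb) ^ 54 = dd ^ 54 = 89
byte 3: (41 ^ 77) ^ 20 = 36 ^ 20 = 16
byte 4: (13 ^ 32) ^ 2f = 21 ^ 2f = 0e
byte 5: (2c ^ 42) ^ 20 = 6e ^ 20 = 4e
byte 6: (a6 ^ 48) ^ 61 = ee ^ 61 = 8f
byte 7: (8c ^ 63) ^ 64 = ef ^ 64 = 8b
byte 8: (98 ^ 1c) ^ 6d = 84 ^ 6d = e9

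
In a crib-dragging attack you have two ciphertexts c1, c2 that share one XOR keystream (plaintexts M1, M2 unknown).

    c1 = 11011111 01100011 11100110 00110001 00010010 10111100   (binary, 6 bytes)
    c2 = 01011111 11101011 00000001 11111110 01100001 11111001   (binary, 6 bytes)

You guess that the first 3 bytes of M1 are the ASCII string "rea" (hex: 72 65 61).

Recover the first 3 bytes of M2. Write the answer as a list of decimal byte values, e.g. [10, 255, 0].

First, c1 ⊕ c2 = (M1 ⊕ K) ⊕ (M2 ⊕ K) = M1 ⊕ M2, so the key drops out. Then M2 = (M1 ⊕ M2) ⊕ M1 over the first 3 bytes.
byte 0: (df xor 5f) xor 72 = 80 xor 72 = f2
byte 1: (63 xor eb) xor 65 = 88 xor 65 = ed
byte 2: (e6 xor 01) xor 61 = e7 xor 61 = 86

[242, 237, 134]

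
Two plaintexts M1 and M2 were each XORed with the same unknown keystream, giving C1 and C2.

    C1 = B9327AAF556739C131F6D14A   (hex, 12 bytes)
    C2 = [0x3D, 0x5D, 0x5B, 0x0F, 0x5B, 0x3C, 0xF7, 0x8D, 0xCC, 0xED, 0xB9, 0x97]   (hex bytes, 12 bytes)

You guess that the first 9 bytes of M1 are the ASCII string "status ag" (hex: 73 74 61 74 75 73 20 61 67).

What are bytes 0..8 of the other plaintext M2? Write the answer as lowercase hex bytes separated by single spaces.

First, C1 ⊕ C2 = (M1 ⊕ K) ⊕ (M2 ⊕ K) = M1 ⊕ M2, so the key drops out. Then M2 = (M1 ⊕ M2) ⊕ M1 over the first 9 bytes.
byte 0: (b9 XOR 3d) XOR 73 = 84 XOR 73 = f7
byte 1: (32 XOR 5d) XOR 74 = 6f XOR 74 = 1b
byte 2: (7a XOR 5b) XOR 61 = 21 XOR 61 = 40
byte 3: (af XOR 0f) XOR 74 = a0 XOR 74 = d4
byte 4: (55 XOR 5b) XOR 75 = 0e XOR 75 = 7b
byte 5: (67 XOR 3c) XOR 73 = 5b XOR 73 = 28
byte 6: (39 XOR f7) XOR 20 = ce XOR 20 = ee
byte 7: (c1 XOR 8d) XOR 61 = 4c XOR 61 = 2d
byte 8: (31 XOR cc) XOR 67 = fd XOR 67 = 9a

f7 1b 40 d4 7b 28 ee 2d 9a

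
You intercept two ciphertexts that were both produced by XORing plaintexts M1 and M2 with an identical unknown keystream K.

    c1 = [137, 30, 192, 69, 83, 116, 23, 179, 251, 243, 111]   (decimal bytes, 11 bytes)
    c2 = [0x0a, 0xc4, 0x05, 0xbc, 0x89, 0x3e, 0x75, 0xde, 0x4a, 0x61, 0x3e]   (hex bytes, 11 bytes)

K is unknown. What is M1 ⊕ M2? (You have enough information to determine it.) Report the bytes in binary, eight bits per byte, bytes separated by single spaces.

10000011 11011010 11000101 11111001 11011010 01001010 01100010 01101101 10110001 10010010 01010001

c1 ⊕ c2 = (M1 ⊕ K) ⊕ (M2 ⊕ K) = M1 ⊕ M2 — the shared key cancels under XOR.
89 ⊕ 0a = 83
1e ⊕ c4 = da
c0 ⊕ 05 = c5
45 ⊕ bc = f9
53 ⊕ 89 = da
74 ⊕ 3e = 4a
17 ⊕ 75 = 62
b3 ⊕ de = 6d
fb ⊕ 4a = b1
f3 ⊕ 61 = 92
6f ⊕ 3e = 51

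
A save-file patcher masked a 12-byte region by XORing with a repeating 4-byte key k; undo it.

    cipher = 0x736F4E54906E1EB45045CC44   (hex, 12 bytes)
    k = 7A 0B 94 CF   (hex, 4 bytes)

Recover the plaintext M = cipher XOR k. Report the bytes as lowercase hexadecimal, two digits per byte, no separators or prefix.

The 4-byte key repeats, so the effective keystream is 7a 0b 94 cf 7a 0b 94 cf 7a 0b 94 cf.
byte 0: 73 ⊕ 7a = 09
byte 1: 6f ⊕ 0b = 64
byte 2: 4e ⊕ 94 = da
byte 3: 54 ⊕ cf = 9b
byte 4: 90 ⊕ 7a = ea
byte 5: 6e ⊕ 0b = 65
byte 6: 1e ⊕ 94 = 8a
byte 7: b4 ⊕ cf = 7b
byte 8: 50 ⊕ 7a = 2a
byte 9: 45 ⊕ 0b = 4e
byte 10: cc ⊕ 94 = 58
byte 11: 44 ⊕ cf = 8b

0964da9bea658a7b2a4e588b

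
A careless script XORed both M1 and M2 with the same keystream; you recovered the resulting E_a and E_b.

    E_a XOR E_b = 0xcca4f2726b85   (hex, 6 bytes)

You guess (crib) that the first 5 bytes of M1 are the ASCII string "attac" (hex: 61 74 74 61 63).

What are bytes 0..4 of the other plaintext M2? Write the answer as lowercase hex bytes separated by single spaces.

Since E_a ⊕ E_b = M1 ⊕ M2, XORing with the guessed M1 bytes yields the corresponding M2 bytes: M2 = (E_a ⊕ E_b) ⊕ M1.
204 ⊕  97 = 173
164 ⊕ 116 = 208
242 ⊕ 116 = 134
114 ⊕  97 =  19
107 ⊕  99 =   8

ad d0 86 13 08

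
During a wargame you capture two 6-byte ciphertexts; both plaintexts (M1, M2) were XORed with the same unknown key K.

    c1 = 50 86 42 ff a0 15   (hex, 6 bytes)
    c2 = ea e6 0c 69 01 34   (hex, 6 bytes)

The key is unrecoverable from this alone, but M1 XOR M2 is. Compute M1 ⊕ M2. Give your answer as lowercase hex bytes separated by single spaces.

c1 ⊕ c2 = (M1 ⊕ K) ⊕ (M2 ⊕ K) = M1 ⊕ M2 — the shared key cancels under XOR.
50 XOR ea = ba
86 XOR e6 = 60
42 XOR 0c = 4e
ff XOR 69 = 96
a0 XOR 01 = a1
15 XOR 34 = 21

ba 60 4e 96 a1 21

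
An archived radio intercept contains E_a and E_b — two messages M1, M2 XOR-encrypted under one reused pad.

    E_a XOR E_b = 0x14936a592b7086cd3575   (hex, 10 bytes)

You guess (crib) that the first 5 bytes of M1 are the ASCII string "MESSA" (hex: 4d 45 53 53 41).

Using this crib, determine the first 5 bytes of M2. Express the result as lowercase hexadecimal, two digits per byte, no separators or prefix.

Since E_a ⊕ E_b = M1 ⊕ M2, XORing with the guessed M1 bytes yields the corresponding M2 bytes: M2 = (E_a ⊕ E_b) ⊕ M1.
00010100 XOR 01001101 = 01011001
10010011 XOR 01000101 = 11010110
01101010 XOR 01010011 = 00111001
01011001 XOR 01010011 = 00001010
00101011 XOR 01000001 = 01101010

59d6390a6a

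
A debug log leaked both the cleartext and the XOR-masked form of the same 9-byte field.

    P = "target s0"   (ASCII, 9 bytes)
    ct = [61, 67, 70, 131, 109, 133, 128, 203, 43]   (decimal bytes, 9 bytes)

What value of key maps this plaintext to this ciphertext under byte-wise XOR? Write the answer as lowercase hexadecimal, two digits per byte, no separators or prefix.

492234e408f1a0b81b

Since ct = P ⊕ key, XORing both sides with P gives key = P ⊕ ct.
74 ^ 3d = 49
61 ^ 43 = 22
72 ^ 46 = 34
67 ^ 83 = e4
65 ^ 6d = 08
74 ^ 85 = f1
20 ^ 80 = a0
73 ^ cb = b8
30 ^ 2b = 1b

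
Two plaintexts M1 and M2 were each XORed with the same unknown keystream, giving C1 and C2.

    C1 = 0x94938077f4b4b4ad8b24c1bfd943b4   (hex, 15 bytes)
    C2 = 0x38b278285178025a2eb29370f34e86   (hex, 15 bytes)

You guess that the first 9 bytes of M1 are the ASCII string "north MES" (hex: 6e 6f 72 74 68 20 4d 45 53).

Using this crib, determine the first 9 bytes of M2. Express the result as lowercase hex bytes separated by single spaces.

First, C1 ⊕ C2 = (M1 ⊕ K) ⊕ (M2 ⊕ K) = M1 ⊕ M2, so the key drops out. Then M2 = (M1 ⊕ M2) ⊕ M1 over the first 9 bytes.
byte 0: (94 ^ 38) ^ 6e = ac ^ 6e = c2
byte 1: (93 ^ b2) ^ 6f = 21 ^ 6f = 4e
byte 2: (80 ^ 78) ^ 72 = f8 ^ 72 = 8a
byte 3: (77 ^ 28) ^ 74 = 5f ^ 74 = 2b
byte 4: (f4 ^ 51) ^ 68 = a5 ^ 68 = cd
byte 5: (b4 ^ 78) ^ 20 = cc ^ 20 = ec
byte 6: (b4 ^ 02) ^ 4d = b6 ^ 4d = fb
byte 7: (ad ^ 5a) ^ 45 = f7 ^ 45 = b2
byte 8: (8b ^ 2e) ^ 53 = a5 ^ 53 = f6

c2 4e 8a 2b cd ec fb b2 f6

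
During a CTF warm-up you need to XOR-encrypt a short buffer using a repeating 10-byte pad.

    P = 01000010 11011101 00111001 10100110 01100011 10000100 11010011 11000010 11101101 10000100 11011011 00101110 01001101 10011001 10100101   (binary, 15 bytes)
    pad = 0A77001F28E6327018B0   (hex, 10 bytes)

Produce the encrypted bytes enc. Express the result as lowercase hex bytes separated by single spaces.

The 10-byte key repeats, so the effective keystream is 0a 77 00 1f 28 e6 32 70 18 b0 0a 77 00 1f 28.
byte 0:  66 xor  10 =  72
byte 1: 221 xor 119 = 170
byte 2:  57 xor   0 =  57
byte 3: 166 xor  31 = 185
byte 4:  99 xor  40 =  75
byte 5: 132 xor 230 =  98
byte 6: 211 xor  50 = 225
byte 7: 194 xor 112 = 178
byte 8: 237 xor  24 = 245
byte 9: 132 xor 176 =  52
byte 10: 219 xor  10 = 209
byte 11:  46 xor 119 =  89
byte 12:  77 xor   0 =  77
byte 13: 153 xor  31 = 134
byte 14: 165 xor  40 = 141

48 aa 39 b9 4b 62 e1 b2 f5 34 d1 59 4d 86 8d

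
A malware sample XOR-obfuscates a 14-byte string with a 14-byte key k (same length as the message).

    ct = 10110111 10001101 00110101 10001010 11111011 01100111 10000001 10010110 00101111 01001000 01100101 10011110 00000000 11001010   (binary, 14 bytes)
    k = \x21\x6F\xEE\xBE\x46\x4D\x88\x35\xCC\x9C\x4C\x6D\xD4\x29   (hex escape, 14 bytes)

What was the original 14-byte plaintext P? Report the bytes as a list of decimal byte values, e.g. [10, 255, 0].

byte 0: b7 XOR 21 = 96
byte 1: 8d XOR 6f = e2
byte 2: 35 XOR ee = db
byte 3: 8a XOR be = 34
byte 4: fb XOR 46 = bd
byte 5: 67 XOR 4d = 2a
byte 6: 81 XOR 88 = 09
byte 7: 96 XOR 35 = a3
byte 8: 2f XOR cc = e3
byte 9: 48 XOR 9c = d4
byte 10: 65 XOR 4c = 29
byte 11: 9e XOR 6d = f3
byte 12: 00 XOR d4 = d4
byte 13: ca XOR 29 = e3

[150, 226, 219, 52, 189, 42, 9, 163, 227, 212, 41, 243, 212, 227]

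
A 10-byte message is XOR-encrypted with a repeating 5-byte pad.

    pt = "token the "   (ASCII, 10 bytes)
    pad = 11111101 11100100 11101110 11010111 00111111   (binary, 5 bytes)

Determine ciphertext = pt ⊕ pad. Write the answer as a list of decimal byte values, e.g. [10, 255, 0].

The 5-byte key repeats, so the effective keystream is fd e4 ee d7 3f fd e4 ee d7 3f.
byte 0: 01110100 XOR 11111101 = 10001001
byte 1: 01101111 XOR 11100100 = 10001011
byte 2: 01101011 XOR 11101110 = 10000101
byte 3: 01100101 XOR 11010111 = 10110010
byte 4: 01101110 XOR 00111111 = 01010001
byte 5: 00100000 XOR 11111101 = 11011101
byte 6: 01110100 XOR 11100100 = 10010000
byte 7: 01101000 XOR 11101110 = 10000110
byte 8: 01100101 XOR 11010111 = 10110010
byte 9: 00100000 XOR 00111111 = 00011111

[137, 139, 133, 178, 81, 221, 144, 134, 178, 31]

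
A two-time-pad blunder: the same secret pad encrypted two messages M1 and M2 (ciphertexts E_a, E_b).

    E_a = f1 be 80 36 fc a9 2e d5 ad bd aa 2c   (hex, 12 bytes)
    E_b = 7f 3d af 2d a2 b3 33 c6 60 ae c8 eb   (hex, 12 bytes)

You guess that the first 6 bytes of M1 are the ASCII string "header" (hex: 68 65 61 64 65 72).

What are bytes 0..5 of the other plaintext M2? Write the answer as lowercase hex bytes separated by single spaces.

First, E_a ⊕ E_b = (M1 ⊕ K) ⊕ (M2 ⊕ K) = M1 ⊕ M2, so the key drops out. Then M2 = (M1 ⊕ M2) ⊕ M1 over the first 6 bytes.
byte 0: (f1 ^ 7f) ^ 68 = 8e ^ 68 = e6
byte 1: (be ^ 3d) ^ 65 = 83 ^ 65 = e6
byte 2: (80 ^ af) ^ 61 = 2f ^ 61 = 4e
byte 3: (36 ^ 2d) ^ 64 = 1b ^ 64 = 7f
byte 4: (fc ^ a2) ^ 65 = 5e ^ 65 = 3b
byte 5: (a9 ^ b3) ^ 72 = 1a ^ 72 = 68

e6 e6 4e 7f 3b 68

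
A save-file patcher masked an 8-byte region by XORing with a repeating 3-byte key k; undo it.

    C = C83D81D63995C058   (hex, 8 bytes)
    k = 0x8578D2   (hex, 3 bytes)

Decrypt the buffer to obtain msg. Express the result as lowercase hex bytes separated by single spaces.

4d 45 53 53 41 47 45 20

The 3-byte key repeats, so the effective keystream is 85 78 d2 85 78 d2 85 78.
byte 0: c8 ⊕ 85 = 4d
byte 1: 3d ⊕ 78 = 45
byte 2: 81 ⊕ d2 = 53
byte 3: d6 ⊕ 85 = 53
byte 4: 39 ⊕ 78 = 41
byte 5: 95 ⊕ d2 = 47
byte 6: c0 ⊕ 85 = 45
byte 7: 58 ⊕ 78 = 20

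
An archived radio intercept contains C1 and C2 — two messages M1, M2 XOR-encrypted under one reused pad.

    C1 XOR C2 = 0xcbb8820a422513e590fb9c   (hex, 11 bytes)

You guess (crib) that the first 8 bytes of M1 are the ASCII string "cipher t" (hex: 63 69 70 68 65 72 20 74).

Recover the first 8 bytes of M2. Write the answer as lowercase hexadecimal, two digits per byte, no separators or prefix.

Since C1 ⊕ C2 = M1 ⊕ M2, XORing with the guessed M1 bytes yields the corresponding M2 bytes: M2 = (C1 ⊕ C2) ⊕ M1.
11001011 XOR 01100011 = 10101000
10111000 XOR 01101001 = 11010001
10000010 XOR 01110000 = 11110010
00001010 XOR 01101000 = 01100010
01000010 XOR 01100101 = 00100111
00100101 XOR 01110010 = 01010111
00010011 XOR 00100000 = 00110011
11100101 XOR 01110100 = 10010001

a8d1f26227573391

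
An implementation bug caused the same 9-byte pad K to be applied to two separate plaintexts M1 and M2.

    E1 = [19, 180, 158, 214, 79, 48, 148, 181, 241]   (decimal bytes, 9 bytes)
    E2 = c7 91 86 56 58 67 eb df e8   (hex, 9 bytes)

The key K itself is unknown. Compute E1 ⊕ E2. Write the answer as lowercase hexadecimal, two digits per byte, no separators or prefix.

d425188017577f6a19

E1 ⊕ E2 = (M1 ⊕ K) ⊕ (M2 ⊕ K) = M1 ⊕ M2 — the shared key cancels under XOR.
 19 XOR 199 = 212
180 XOR 145 =  37
158 XOR 134 =  24
214 XOR  86 = 128
 79 XOR  88 =  23
 48 XOR 103 =  87
148 XOR 235 = 127
181 XOR 223 = 106
241 XOR 232 =  25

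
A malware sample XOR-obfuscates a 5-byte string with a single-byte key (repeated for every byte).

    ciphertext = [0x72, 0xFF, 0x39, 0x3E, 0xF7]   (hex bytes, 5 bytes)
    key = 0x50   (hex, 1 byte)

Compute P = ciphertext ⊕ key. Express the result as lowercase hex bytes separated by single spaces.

22 af 69 6e a7

The 1-byte key repeats, so the effective keystream is 50 50 50 50 50.
byte 0: 72 XOR 50 = 22
byte 1: ff XOR 50 = af
byte 2: 39 XOR 50 = 69
byte 3: 3e XOR 50 = 6e
byte 4: f7 XOR 50 = a7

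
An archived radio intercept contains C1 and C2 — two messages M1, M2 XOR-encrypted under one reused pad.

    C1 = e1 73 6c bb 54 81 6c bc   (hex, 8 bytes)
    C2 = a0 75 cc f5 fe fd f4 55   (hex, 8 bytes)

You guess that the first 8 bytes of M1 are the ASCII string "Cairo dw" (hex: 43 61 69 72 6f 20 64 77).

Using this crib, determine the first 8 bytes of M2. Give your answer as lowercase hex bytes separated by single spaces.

First, C1 ⊕ C2 = (M1 ⊕ K) ⊕ (M2 ⊕ K) = M1 ⊕ M2, so the key drops out. Then M2 = (M1 ⊕ M2) ⊕ M1 over the first 8 bytes.
byte 0: (e1 XOR a0) XOR 43 = 41 XOR 43 = 02
byte 1: (73 XOR 75) XOR 61 = 06 XOR 61 = 67
byte 2: (6c XOR cc) XOR 69 = a0 XOR 69 = c9
byte 3: (bb XOR f5) XOR 72 = 4e XOR 72 = 3c
byte 4: (54 XOR fe) XOR 6f = aa XOR 6f = c5
byte 5: (81 XOR fd) XOR 20 = 7c XOR 20 = 5c
byte 6: (6c XOR f4) XOR 64 = 98 XOR 64 = fc
byte 7: (bc XOR 55) XOR 77 = e9 XOR 77 = 9e

02 67 c9 3c c5 5c fc 9e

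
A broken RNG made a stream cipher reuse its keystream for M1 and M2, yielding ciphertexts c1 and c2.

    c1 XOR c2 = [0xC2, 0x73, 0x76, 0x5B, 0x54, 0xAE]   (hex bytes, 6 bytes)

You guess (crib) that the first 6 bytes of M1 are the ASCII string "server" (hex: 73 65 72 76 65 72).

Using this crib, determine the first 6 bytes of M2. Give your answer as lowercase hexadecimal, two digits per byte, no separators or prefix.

b116042d31dc

Since c1 ⊕ c2 = M1 ⊕ M2, XORing with the guessed M1 bytes yields the corresponding M2 bytes: M2 = (c1 ⊕ c2) ⊕ M1.
194 XOR 115 = 177
115 XOR 101 =  22
118 XOR 114 =   4
 91 XOR 118 =  45
 84 XOR 101 =  49
174 XOR 114 = 220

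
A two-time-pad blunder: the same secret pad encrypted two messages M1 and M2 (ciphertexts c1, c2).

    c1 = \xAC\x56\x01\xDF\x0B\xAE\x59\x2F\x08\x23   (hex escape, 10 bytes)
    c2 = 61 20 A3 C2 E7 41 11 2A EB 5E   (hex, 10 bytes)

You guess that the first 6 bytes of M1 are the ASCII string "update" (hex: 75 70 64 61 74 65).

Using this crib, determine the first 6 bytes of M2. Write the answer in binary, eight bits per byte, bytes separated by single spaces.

10111000 00000110 11000110 01111100 10011000 10001010

First, c1 ⊕ c2 = (M1 ⊕ K) ⊕ (M2 ⊕ K) = M1 ⊕ M2, so the key drops out. Then M2 = (M1 ⊕ M2) ⊕ M1 over the first 6 bytes.
byte 0: (ac ⊕ 61) ⊕ 75 = cd ⊕ 75 = b8
byte 1: (56 ⊕ 20) ⊕ 70 = 76 ⊕ 70 = 06
byte 2: (01 ⊕ a3) ⊕ 64 = a2 ⊕ 64 = c6
byte 3: (df ⊕ c2) ⊕ 61 = 1d ⊕ 61 = 7c
byte 4: (0b ⊕ e7) ⊕ 74 = ec ⊕ 74 = 98
byte 5: (ae ⊕ 41) ⊕ 65 = ef ⊕ 65 = 8a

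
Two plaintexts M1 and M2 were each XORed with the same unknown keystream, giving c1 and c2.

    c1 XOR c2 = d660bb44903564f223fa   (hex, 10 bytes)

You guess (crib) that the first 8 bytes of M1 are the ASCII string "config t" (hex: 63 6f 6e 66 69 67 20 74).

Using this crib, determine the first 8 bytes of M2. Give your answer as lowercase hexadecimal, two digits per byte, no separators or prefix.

b50fd522f9524486

Since c1 ⊕ c2 = M1 ⊕ M2, XORing with the guessed M1 bytes yields the corresponding M2 bytes: M2 = (c1 ⊕ c2) ⊕ M1.
11010110 xor 01100011 = 10110101
01100000 xor 01101111 = 00001111
10111011 xor 01101110 = 11010101
01000100 xor 01100110 = 00100010
10010000 xor 01101001 = 11111001
00110101 xor 01100111 = 01010010
01100100 xor 00100000 = 01000100
11110010 xor 01110100 = 10000110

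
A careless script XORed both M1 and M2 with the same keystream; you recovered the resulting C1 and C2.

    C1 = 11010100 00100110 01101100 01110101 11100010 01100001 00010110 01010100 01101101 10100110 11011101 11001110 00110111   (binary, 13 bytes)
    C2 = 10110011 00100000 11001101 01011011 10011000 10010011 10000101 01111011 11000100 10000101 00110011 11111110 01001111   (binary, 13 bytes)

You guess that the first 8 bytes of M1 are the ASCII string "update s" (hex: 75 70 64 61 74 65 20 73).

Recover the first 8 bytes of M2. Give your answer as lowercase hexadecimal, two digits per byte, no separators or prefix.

First, C1 ⊕ C2 = (M1 ⊕ K) ⊕ (M2 ⊕ K) = M1 ⊕ M2, so the key drops out. Then M2 = (M1 ⊕ M2) ⊕ M1 over the first 8 bytes.
byte 0: (d4 xor b3) xor 75 = 67 xor 75 = 12
byte 1: (26 xor 20) xor 70 = 06 xor 70 = 76
byte 2: (6c xor cd) xor 64 = a1 xor 64 = c5
byte 3: (75 xor 5b) xor 61 = 2e xor 61 = 4f
byte 4: (e2 xor 98) xor 74 = 7a xor 74 = 0e
byte 5: (61 xor 93) xor 65 = f2 xor 65 = 97
byte 6: (16 xor 85) xor 20 = 93 xor 20 = b3
byte 7: (54 xor 7b) xor 73 = 2f xor 73 = 5c

1276c54f0e97b35c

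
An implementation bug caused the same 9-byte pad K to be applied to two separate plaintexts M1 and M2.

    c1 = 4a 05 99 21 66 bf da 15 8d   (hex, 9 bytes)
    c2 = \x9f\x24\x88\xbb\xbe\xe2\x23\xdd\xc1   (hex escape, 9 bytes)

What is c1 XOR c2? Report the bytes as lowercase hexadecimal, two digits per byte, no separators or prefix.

d521119ad85df9c84c

c1 ⊕ c2 = (M1 ⊕ K) ⊕ (M2 ⊕ K) = M1 ⊕ M2 — the shared key cancels under XOR.
4a xor 9f = d5
05 xor 24 = 21
99 xor 88 = 11
21 xor bb = 9a
66 xor be = d8
bf xor e2 = 5d
da xor 23 = f9
15 xor dd = c8
8d xor c1 = 4c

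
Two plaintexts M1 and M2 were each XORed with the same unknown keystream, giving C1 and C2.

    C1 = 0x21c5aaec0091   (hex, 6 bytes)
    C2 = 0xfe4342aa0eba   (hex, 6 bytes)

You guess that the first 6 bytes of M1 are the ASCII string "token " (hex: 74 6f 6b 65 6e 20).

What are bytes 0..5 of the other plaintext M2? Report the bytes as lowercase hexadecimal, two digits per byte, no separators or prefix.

First, C1 ⊕ C2 = (M1 ⊕ K) ⊕ (M2 ⊕ K) = M1 ⊕ M2, so the key drops out. Then M2 = (M1 ⊕ M2) ⊕ M1 over the first 6 bytes.
byte 0: (21 XOR fe) XOR 74 = df XOR 74 = ab
byte 1: (c5 XOR 43) XOR 6f = 86 XOR 6f = e9
byte 2: (aa XOR 42) XOR 6b = e8 XOR 6b = 83
byte 3: (ec XOR aa) XOR 65 = 46 XOR 65 = 23
byte 4: (00 XOR 0e) XOR 6e = 0e XOR 6e = 60
byte 5: (91 XOR ba) XOR 20 = 2b XOR 20 = 0b

abe98323600b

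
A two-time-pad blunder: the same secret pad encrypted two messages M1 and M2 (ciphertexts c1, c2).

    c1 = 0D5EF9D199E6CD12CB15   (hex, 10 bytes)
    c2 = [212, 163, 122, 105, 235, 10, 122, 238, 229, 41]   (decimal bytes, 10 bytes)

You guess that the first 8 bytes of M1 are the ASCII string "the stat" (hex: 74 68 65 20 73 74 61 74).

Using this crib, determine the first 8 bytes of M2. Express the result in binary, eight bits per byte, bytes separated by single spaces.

First, c1 ⊕ c2 = (M1 ⊕ K) ⊕ (M2 ⊕ K) = M1 ⊕ M2, so the key drops out. Then M2 = (M1 ⊕ M2) ⊕ M1 over the first 8 bytes.
byte 0: (0d ^ d4) ^ 74 = d9 ^ 74 = ad
byte 1: (5e ^ a3) ^ 68 = fd ^ 68 = 95
byte 2: (f9 ^ 7a) ^ 65 = 83 ^ 65 = e6
byte 3: (d1 ^ 69) ^ 20 = b8 ^ 20 = 98
byte 4: (99 ^ eb) ^ 73 = 72 ^ 73 = 01
byte 5: (e6 ^ 0a) ^ 74 = ec ^ 74 = 98
byte 6: (cd ^ 7a) ^ 61 = b7 ^ 61 = d6
byte 7: (12 ^ ee) ^ 74 = fc ^ 74 = 88

10101101 10010101 11100110 10011000 00000001 10011000 11010110 10001000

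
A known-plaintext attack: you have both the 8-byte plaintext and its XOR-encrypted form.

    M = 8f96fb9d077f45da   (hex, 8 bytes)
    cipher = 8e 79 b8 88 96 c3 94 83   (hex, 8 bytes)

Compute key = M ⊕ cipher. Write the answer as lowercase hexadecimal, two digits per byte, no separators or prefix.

01ef431591bcd159

Since cipher = M ⊕ key, XORing both sides with M gives key = M ⊕ cipher.
10001111 xor 10001110 = 00000001
10010110 xor 01111001 = 11101111
11111011 xor 10111000 = 01000011
10011101 xor 10001000 = 00010101
00000111 xor 10010110 = 10010001
01111111 xor 11000011 = 10111100
01000101 xor 10010100 = 11010001
11011010 xor 10000011 = 01011001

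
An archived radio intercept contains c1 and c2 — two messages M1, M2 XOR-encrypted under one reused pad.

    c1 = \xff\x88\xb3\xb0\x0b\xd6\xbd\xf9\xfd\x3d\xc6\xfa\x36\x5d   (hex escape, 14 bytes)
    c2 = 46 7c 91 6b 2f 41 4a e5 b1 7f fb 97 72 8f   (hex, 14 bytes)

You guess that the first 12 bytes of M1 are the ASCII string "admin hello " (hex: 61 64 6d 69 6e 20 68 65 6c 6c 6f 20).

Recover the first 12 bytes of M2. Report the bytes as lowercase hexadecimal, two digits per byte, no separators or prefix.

First, c1 ⊕ c2 = (M1 ⊕ K) ⊕ (M2 ⊕ K) = M1 ⊕ M2, so the key drops out. Then M2 = (M1 ⊕ M2) ⊕ M1 over the first 12 bytes.
byte 0: (ff xor 46) xor 61 = b9 xor 61 = d8
byte 1: (88 xor 7c) xor 64 = f4 xor 64 = 90
byte 2: (b3 xor 91) xor 6d = 22 xor 6d = 4f
byte 3: (b0 xor 6b) xor 69 = db xor 69 = b2
byte 4: (0b xor 2f) xor 6e = 24 xor 6e = 4a
byte 5: (d6 xor 41) xor 20 = 97 xor 20 = b7
byte 6: (bd xor 4a) xor 68 = f7 xor 68 = 9f
byte 7: (f9 xor e5) xor 65 = 1c xor 65 = 79
byte 8: (fd xor b1) xor 6c = 4c xor 6c = 20
byte 9: (3d xor 7f) xor 6c = 42 xor 6c = 2e
byte 10: (c6 xor fb) xor 6f = 3d xor 6f = 52
byte 11: (fa xor 97) xor 20 = 6d xor 20 = 4d

d8904fb24ab79f79202e524d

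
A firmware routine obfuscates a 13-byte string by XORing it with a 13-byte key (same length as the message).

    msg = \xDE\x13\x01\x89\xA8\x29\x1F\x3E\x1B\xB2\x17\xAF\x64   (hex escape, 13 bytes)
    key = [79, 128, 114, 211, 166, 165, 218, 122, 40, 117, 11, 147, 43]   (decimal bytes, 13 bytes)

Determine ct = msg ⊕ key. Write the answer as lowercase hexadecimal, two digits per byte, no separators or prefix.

de xor 4f = 91
13 xor 80 = 93
01 xor 72 = 73
89 xor d3 = 5a
a8 xor a6 = 0e
29 xor a5 = 8c
1f xor da = c5
3e xor 7a = 44
1b xor 28 = 33
b2 xor 75 = c7
17 xor 0b = 1c
af xor 93 = 3c
64 xor 2b = 4f

9193735a0e8cc54433c71c3c4f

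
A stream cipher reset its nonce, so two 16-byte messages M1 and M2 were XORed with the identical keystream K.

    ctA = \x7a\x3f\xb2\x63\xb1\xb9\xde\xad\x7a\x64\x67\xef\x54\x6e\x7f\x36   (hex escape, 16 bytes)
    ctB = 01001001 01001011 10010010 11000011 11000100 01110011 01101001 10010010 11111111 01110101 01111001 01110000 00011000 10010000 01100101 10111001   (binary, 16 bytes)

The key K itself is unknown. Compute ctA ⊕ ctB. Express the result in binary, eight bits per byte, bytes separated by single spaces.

00110011 01110100 00100000 10100000 01110101 11001010 10110111 00111111 10000101 00010001 00011110 10011111 01001100 11111110 00011010 10001111

ctA ⊕ ctB = (M1 ⊕ K) ⊕ (M2 ⊕ K) = M1 ⊕ M2 — the shared key cancels under XOR.
01111010 ^ 01001001 = 00110011
00111111 ^ 01001011 = 01110100
10110010 ^ 10010010 = 00100000
01100011 ^ 11000011 = 10100000
10110001 ^ 11000100 = 01110101
10111001 ^ 01110011 = 11001010
11011110 ^ 01101001 = 10110111
10101101 ^ 10010010 = 00111111
01111010 ^ 11111111 = 10000101
01100100 ^ 01110101 = 00010001
01100111 ^ 01111001 = 00011110
11101111 ^ 01110000 = 10011111
01010100 ^ 00011000 = 01001100
01101110 ^ 10010000 = 11111110
01111111 ^ 01100101 = 00011010
00110110 ^ 10111001 = 10001111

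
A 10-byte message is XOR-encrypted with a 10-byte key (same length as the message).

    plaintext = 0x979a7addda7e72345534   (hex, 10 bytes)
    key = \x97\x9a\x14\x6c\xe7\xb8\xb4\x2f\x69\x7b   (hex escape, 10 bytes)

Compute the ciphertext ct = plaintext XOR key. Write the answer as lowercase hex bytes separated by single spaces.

XOR is its own inverse, so applying the key byte-wise gives the result directly.
byte 0: 97 XOR 97 = 00
byte 1: 9a XOR 9a = 00
byte 2: 7a XOR 14 = 6e
byte 3: dd XOR 6c = b1
byte 4: da XOR e7 = 3d
byte 5: 7e XOR b8 = c6
byte 6: 72 XOR b4 = c6
byte 7: 34 XOR 2f = 1b
byte 8: 55 XOR 69 = 3c
byte 9: 34 XOR 7b = 4f

00 00 6e b1 3d c6 c6 1b 3c 4f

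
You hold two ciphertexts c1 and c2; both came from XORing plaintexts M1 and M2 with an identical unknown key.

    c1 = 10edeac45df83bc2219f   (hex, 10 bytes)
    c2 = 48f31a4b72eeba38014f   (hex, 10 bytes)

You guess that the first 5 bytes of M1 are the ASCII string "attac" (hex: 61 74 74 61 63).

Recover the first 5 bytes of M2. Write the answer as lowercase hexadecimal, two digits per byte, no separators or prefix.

First, c1 ⊕ c2 = (M1 ⊕ K) ⊕ (M2 ⊕ K) = M1 ⊕ M2, so the key drops out. Then M2 = (M1 ⊕ M2) ⊕ M1 over the first 5 bytes.
byte 0: (10 XOR 48) XOR 61 = 58 XOR 61 = 39
byte 1: (ed XOR f3) XOR 74 = 1e XOR 74 = 6a
byte 2: (ea XOR 1a) XOR 74 = f0 XOR 74 = 84
byte 3: (c4 XOR 4b) XOR 61 = 8f XOR 61 = ee
byte 4: (5d XOR 72) XOR 63 = 2f XOR 63 = 4c

396a84ee4c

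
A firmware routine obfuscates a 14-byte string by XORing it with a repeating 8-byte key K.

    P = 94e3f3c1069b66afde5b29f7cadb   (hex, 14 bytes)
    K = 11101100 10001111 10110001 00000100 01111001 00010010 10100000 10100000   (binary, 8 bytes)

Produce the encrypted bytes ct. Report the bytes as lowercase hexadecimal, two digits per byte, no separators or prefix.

786c42c57f89c60f32d498f3b3c9

The 8-byte key repeats, so the effective keystream is ec 8f b1 04 79 12 a0 a0 ec 8f b1 04 79 12.
byte 0: 10010100 XOR 11101100 = 01111000
byte 1: 11100011 XOR 10001111 = 01101100
byte 2: 11110011 XOR 10110001 = 01000010
byte 3: 11000001 XOR 00000100 = 11000101
byte 4: 00000110 XOR 01111001 = 01111111
byte 5: 10011011 XOR 00010010 = 10001001
byte 6: 01100110 XOR 10100000 = 11000110
byte 7: 10101111 XOR 10100000 = 00001111
byte 8: 11011110 XOR 11101100 = 00110010
byte 9: 01011011 XOR 10001111 = 11010100
byte 10: 00101001 XOR 10110001 = 10011000
byte 11: 11110111 XOR 00000100 = 11110011
byte 12: 11001010 XOR 01111001 = 10110011
byte 13: 11011011 XOR 00010010 = 11001001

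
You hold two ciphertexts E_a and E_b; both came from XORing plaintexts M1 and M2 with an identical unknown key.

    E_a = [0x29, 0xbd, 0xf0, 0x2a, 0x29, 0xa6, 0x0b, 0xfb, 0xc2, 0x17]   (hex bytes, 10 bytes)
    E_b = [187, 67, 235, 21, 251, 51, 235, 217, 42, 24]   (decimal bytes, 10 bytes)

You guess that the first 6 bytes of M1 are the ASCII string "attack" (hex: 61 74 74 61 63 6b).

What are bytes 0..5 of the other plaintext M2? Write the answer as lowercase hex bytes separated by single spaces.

First, E_a ⊕ E_b = (M1 ⊕ K) ⊕ (M2 ⊕ K) = M1 ⊕ M2, so the key drops out. Then M2 = (M1 ⊕ M2) ⊕ M1 over the first 6 bytes.
byte 0: (29 xor bb) xor 61 = 92 xor 61 = f3
byte 1: (bd xor 43) xor 74 = fe xor 74 = 8a
byte 2: (f0 xor eb) xor 74 = 1b xor 74 = 6f
byte 3: (2a xor 15) xor 61 = 3f xor 61 = 5e
byte 4: (29 xor fb) xor 63 = d2 xor 63 = b1
byte 5: (a6 xor 33) xor 6b = 95 xor 6b = fe

f3 8a 6f 5e b1 fe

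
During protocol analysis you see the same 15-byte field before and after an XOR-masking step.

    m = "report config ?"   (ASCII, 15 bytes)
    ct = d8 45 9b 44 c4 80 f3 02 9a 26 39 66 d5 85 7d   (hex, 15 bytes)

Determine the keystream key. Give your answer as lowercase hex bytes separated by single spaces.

aa 20 eb 2b b6 f4 d3 61 f5 48 5f 0f b2 a5 42

Since ct = m ⊕ key, XORing both sides with m gives key = m ⊕ ct.
byte 0: 01110010 XOR 11011000 = 10101010
byte 1: 01100101 XOR 01000101 = 00100000
byte 2: 01110000 XOR 10011011 = 11101011
byte 3: 01101111 XOR 01000100 = 00101011
byte 4: 01110010 XOR 11000100 = 10110110
byte 5: 01110100 XOR 10000000 = 11110100
byte 6: 00100000 XOR 11110011 = 11010011
byte 7: 01100011 XOR 00000010 = 01100001
byte 8: 01101111 XOR 10011010 = 11110101
byte 9: 01101110 XOR 00100110 = 01001000
byte 10: 01100110 XOR 00111001 = 01011111
byte 11: 01101001 XOR 01100110 = 00001111
byte 12: 01100111 XOR 11010101 = 10110010
byte 13: 00100000 XOR 10000101 = 10100101
byte 14: 00111111 XOR 01111101 = 01000010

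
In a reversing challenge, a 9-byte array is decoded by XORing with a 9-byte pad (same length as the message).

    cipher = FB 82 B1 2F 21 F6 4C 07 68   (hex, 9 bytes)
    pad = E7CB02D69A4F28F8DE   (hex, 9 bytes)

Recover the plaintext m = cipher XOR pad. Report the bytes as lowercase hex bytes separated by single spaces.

1c 49 b3 f9 bb b9 64 ff b6

XOR is its own inverse, so applying the key byte-wise gives the result directly.
251 xor 231 =  28
130 xor 203 =  73
177 xor   2 = 179
 47 xor 214 = 249
 33 xor 154 = 187
246 xor  79 = 185
 76 xor  40 = 100
  7 xor 248 = 255
104 xor 222 = 182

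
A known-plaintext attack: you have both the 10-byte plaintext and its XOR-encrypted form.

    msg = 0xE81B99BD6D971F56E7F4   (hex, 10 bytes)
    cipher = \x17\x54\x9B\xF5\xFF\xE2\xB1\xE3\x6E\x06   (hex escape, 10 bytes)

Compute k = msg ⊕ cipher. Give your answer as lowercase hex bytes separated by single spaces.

ff 4f 02 48 92 75 ae b5 89 f2

Since cipher = msg ⊕ k, XORing both sides with msg gives k = msg ⊕ cipher.
e8 ⊕ 17 = ff
1b ⊕ 54 = 4f
99 ⊕ 9b = 02
bd ⊕ f5 = 48
6d ⊕ ff = 92
97 ⊕ e2 = 75
1f ⊕ b1 = ae
56 ⊕ e3 = b5
e7 ⊕ 6e = 89
f4 ⊕ 06 = f2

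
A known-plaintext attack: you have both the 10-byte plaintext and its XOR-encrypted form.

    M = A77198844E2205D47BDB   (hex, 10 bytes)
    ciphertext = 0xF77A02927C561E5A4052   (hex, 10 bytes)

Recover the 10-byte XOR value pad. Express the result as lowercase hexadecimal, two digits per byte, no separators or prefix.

Since ciphertext = M ⊕ pad, XORing both sides with M gives pad = M ⊕ ciphertext.
10100111 XOR 11110111 = 01010000
01110001 XOR 01111010 = 00001011
10011000 XOR 00000010 = 10011010
10000100 XOR 10010010 = 00010110
01001110 XOR 01111100 = 00110010
00100010 XOR 01010110 = 01110100
00000101 XOR 00011110 = 00011011
11010100 XOR 01011010 = 10001110
01111011 XOR 01000000 = 00111011
11011011 XOR 01010010 = 10001001

500b9a1632741b8e3b89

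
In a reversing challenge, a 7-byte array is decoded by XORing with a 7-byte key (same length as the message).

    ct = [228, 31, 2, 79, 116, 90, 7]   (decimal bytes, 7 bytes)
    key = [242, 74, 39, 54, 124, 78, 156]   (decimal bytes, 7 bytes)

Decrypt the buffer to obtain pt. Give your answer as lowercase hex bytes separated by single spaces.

16 55 25 79 08 14 9b

11100100 xor 11110010 = 00010110
00011111 xor 01001010 = 01010101
00000010 xor 00100111 = 00100101
01001111 xor 00110110 = 01111001
01110100 xor 01111100 = 00001000
01011010 xor 01001110 = 00010100
00000111 xor 10011100 = 10011011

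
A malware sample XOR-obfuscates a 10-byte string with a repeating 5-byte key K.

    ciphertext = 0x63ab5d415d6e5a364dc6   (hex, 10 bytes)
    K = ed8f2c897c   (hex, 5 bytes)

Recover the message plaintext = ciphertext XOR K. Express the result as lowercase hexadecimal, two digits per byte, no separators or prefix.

The 5-byte key repeats, so the effective keystream is ed 8f 2c 89 7c ed 8f 2c 89 7c.
byte 0: 63 ^ ed = 8e
byte 1: ab ^ 8f = 24
byte 2: 5d ^ 2c = 71
byte 3: 41 ^ 89 = c8
byte 4: 5d ^ 7c = 21
byte 5: 6e ^ ed = 83
byte 6: 5a ^ 8f = d5
byte 7: 36 ^ 2c = 1a
byte 8: 4d ^ 89 = c4
byte 9: c6 ^ 7c = ba

8e2471c82183d51ac4ba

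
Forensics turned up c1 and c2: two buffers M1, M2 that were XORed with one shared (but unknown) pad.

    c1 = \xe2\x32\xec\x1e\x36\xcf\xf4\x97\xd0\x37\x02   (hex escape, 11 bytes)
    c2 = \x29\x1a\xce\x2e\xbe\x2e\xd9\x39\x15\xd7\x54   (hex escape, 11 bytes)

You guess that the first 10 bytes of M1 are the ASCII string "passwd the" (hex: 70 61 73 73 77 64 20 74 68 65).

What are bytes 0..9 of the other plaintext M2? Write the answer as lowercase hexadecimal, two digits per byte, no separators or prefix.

bb495143ff850ddaad85

First, c1 ⊕ c2 = (M1 ⊕ K) ⊕ (M2 ⊕ K) = M1 ⊕ M2, so the key drops out. Then M2 = (M1 ⊕ M2) ⊕ M1 over the first 10 bytes.
byte 0: (e2 ^ 29) ^ 70 = cb ^ 70 = bb
byte 1: (32 ^ 1a) ^ 61 = 28 ^ 61 = 49
byte 2: (ec ^ ce) ^ 73 = 22 ^ 73 = 51
byte 3: (1e ^ 2e) ^ 73 = 30 ^ 73 = 43
byte 4: (36 ^ be) ^ 77 = 88 ^ 77 = ff
byte 5: (cf ^ 2e) ^ 64 = e1 ^ 64 = 85
byte 6: (f4 ^ d9) ^ 20 = 2d ^ 20 = 0d
byte 7: (97 ^ 39) ^ 74 = ae ^ 74 = da
byte 8: (d0 ^ 15) ^ 68 = c5 ^ 68 = ad
byte 9: (37 ^ d7) ^ 65 = e0 ^ 65 = 85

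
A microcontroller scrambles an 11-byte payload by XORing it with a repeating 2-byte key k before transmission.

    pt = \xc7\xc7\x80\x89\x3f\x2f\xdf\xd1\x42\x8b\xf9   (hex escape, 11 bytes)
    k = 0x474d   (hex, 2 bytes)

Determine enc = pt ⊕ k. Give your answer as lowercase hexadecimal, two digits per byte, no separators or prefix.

808ac7c47862989c05c6be

The 2-byte key repeats, so the effective keystream is 47 4d 47 4d 47 4d 47 4d 47 4d 47.
byte 0: c7 xor 47 = 80
byte 1: c7 xor 4d = 8a
byte 2: 80 xor 47 = c7
byte 3: 89 xor 4d = c4
byte 4: 3f xor 47 = 78
byte 5: 2f xor 4d = 62
byte 6: df xor 47 = 98
byte 7: d1 xor 4d = 9c
byte 8: 42 xor 47 = 05
byte 9: 8b xor 4d = c6
byte 10: f9 xor 47 = be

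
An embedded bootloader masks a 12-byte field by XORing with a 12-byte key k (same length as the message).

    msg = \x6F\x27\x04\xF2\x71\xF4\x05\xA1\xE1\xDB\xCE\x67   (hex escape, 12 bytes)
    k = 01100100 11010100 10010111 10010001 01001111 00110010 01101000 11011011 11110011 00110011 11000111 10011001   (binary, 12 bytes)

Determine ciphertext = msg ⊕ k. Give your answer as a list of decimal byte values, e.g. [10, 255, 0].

XOR is its own inverse, so applying the key byte-wise gives the result directly.
111 ^ 100 =  11
 39 ^ 212 = 243
  4 ^ 151 = 147
242 ^ 145 =  99
113 ^  79 =  62
244 ^  50 = 198
  5 ^ 104 = 109
161 ^ 219 = 122
225 ^ 243 =  18
219 ^  51 = 232
206 ^ 199 =   9
103 ^ 153 = 254

[11, 243, 147, 99, 62, 198, 109, 122, 18, 232, 9, 254]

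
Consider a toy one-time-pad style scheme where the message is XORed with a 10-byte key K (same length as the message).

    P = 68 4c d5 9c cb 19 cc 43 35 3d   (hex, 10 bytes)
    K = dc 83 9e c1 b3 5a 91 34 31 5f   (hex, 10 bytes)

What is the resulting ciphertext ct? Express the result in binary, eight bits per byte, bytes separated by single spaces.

XOR is its own inverse, so applying the key byte-wise gives the result directly.
68 XOR dc = b4
4c XOR 83 = cf
d5 XOR 9e = 4b
9c XOR c1 = 5d
cb XOR b3 = 78
19 XOR 5a = 43
cc XOR 91 = 5d
43 XOR 34 = 77
35 XOR 31 = 04
3d XOR 5f = 62

10110100 11001111 01001011 01011101 01111000 01000011 01011101 01110111 00000100 01100010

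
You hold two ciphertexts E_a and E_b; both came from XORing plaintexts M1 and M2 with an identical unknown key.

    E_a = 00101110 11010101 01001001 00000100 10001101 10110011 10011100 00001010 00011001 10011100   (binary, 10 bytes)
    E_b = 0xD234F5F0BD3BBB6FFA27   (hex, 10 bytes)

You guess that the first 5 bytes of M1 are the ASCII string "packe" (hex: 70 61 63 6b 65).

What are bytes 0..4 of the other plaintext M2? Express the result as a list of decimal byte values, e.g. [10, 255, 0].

[140, 128, 223, 159, 85]

First, E_a ⊕ E_b = (M1 ⊕ K) ⊕ (M2 ⊕ K) = M1 ⊕ M2, so the key drops out. Then M2 = (M1 ⊕ M2) ⊕ M1 over the first 5 bytes.
byte 0: (2e ⊕ d2) ⊕ 70 = fc ⊕ 70 = 8c
byte 1: (d5 ⊕ 34) ⊕ 61 = e1 ⊕ 61 = 80
byte 2: (49 ⊕ f5) ⊕ 63 = bc ⊕ 63 = df
byte 3: (04 ⊕ f0) ⊕ 6b = f4 ⊕ 6b = 9f
byte 4: (8d ⊕ bd) ⊕ 65 = 30 ⊕ 65 = 55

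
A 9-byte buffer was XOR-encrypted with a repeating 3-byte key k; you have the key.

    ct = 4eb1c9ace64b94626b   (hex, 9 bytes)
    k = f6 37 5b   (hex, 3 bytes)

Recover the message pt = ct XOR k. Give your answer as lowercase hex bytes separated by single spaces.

b8 86 92 5a d1 10 62 55 30

The 3-byte key repeats, so the effective keystream is f6 37 5b f6 37 5b f6 37 5b.
byte 0: 4e ⊕ f6 = b8
byte 1: b1 ⊕ 37 = 86
byte 2: c9 ⊕ 5b = 92
byte 3: ac ⊕ f6 = 5a
byte 4: e6 ⊕ 37 = d1
byte 5: 4b ⊕ 5b = 10
byte 6: 94 ⊕ f6 = 62
byte 7: 62 ⊕ 37 = 55
byte 8: 6b ⊕ 5b = 30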